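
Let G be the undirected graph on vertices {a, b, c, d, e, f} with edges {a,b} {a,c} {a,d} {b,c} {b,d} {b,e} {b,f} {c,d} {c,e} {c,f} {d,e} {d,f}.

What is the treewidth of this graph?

A width-3 tree decomposition is:
Bags: B1 = {b, c, d, f}  B2 = {b, c, d, e}  B3 = {a, b, c, d}
Tree: B1–B2, B1–B3
Each bag holds 4 vertices, so the decomposition has width 3, which upper-bounds the treewidth. Conversely, {b, c, d, e} is a clique of size 4, and the vertices of any clique must share a bag in every tree decomposition; so some bag has ≥ 4 vertices and tw(G) ≥ 3. The upper and lower bounds meet at 3, so that is the treewidth.

3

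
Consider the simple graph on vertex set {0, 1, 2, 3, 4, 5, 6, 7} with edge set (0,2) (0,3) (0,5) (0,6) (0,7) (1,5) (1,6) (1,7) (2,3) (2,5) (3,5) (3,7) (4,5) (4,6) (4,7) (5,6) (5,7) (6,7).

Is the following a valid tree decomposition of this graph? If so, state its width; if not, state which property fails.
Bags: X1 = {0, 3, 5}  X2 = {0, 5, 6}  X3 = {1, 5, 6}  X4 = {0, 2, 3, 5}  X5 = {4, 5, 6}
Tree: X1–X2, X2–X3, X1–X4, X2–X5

No — vertex 7 appears in no bag.

A tree decomposition must satisfy three properties: every vertex lies in some bag; for every edge, both endpoints lie together in some bag; and for every vertex, the bags containing it form a connected subtree. Here vertex 7 appears in no bag, so the decomposition is invalid.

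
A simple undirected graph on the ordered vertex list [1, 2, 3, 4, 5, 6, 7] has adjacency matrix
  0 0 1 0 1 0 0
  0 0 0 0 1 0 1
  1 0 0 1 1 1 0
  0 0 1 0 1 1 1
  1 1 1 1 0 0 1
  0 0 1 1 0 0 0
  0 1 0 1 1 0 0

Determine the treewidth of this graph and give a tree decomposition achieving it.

The largest bag has 3 vertices, giving width 2; this decomposition certifies tw(G) ≤ 2. On the other hand G contains the 3-clique {2, 5, 7}. A clique must lie in a single bag of any decomposition, so no decomposition can have width below 2. Combining the bounds, tw(G) = 2.

Treewidth 2.
One optimal decomposition is:
Bags: B1 = {3, 4, 6}  B2 = {3, 4, 5}  B3 = {4, 5, 7}  B4 = {2, 5, 7}  B5 = {1, 3, 5}
Tree: B1–B2, B2–B3, B3–B4, B2–B5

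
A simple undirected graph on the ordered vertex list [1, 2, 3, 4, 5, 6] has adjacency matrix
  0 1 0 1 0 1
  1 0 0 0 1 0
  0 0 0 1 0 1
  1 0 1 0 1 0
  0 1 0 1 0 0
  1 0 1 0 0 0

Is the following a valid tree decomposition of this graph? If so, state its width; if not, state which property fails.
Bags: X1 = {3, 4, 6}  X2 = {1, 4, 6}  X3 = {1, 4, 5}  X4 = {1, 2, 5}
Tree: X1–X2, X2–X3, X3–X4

Yes; width 2.

Vertex coverage: the bags together contain {1, 2, 3, 4, 5, 6}, the full vertex set. Edge coverage: each edge of G has both endpoints in at least one bag. Running intersection: for every vertex, the bags containing it form a connected subtree. All three properties hold, so this is a valid tree decomposition of width max|bag| − 1 = 2, and hence tw(G) ≤ 2.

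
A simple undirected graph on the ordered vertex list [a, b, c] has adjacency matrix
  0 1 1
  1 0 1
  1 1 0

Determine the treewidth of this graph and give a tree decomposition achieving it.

Treewidth 2.
One such decomposition:
Bags: B1 = {a, b, c}
Tree: (single bag)

A single bag containing all 3 vertices is trivially a valid decomposition of width 2. Conversely, {a, b, c} is a clique of size 3, and the vertices of any clique must share a bag in every tree decomposition; so some bag has ≥ 3 vertices and tw(G) ≥ 2. Therefore the treewidth is 2.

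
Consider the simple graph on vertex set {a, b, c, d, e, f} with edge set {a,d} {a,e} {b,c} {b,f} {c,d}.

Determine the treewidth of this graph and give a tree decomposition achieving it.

Each bag holds 2 vertices, so the decomposition has width 1, which upper-bounds the treewidth. Since G has at least one edge (e.g. e–a), it is not an edgeless graph, so tw(G) ≥ 1. Combining the bounds, tw(G) = 1.

Treewidth 1.
One optimal decomposition is:
Bags: B1 = {a, e}  B2 = {a, d}  B3 = {c, d}  B4 = {b, c}  B5 = {b, f}
Tree: B1–B2, B2–B3, B3–B4, B4–B5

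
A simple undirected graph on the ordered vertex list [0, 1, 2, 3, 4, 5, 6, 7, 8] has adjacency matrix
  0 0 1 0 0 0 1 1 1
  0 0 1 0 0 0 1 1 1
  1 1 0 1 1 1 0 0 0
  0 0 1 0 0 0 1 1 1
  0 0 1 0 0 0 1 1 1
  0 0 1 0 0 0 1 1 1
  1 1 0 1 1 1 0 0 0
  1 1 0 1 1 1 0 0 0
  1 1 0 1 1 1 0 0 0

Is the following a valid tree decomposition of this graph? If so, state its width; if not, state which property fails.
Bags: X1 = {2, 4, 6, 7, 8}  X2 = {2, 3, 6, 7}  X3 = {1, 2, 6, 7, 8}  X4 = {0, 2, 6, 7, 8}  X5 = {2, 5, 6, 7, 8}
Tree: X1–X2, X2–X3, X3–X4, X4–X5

No — edge (8,3) lies in no bag.

A tree decomposition must satisfy three properties: every vertex lies in some bag; for every edge, both endpoints lie together in some bag; and for every vertex, the bags containing it form a connected subtree. Here edge (8,3) lies in no bag, so the decomposition is invalid.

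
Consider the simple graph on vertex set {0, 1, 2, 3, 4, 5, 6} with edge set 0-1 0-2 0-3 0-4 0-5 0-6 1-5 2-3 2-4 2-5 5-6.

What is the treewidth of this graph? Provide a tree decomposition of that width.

The largest bag has 3 vertices, giving width 2; this decomposition certifies tw(G) ≤ 2. Conversely, {0, 1, 5} is a clique of size 3, and the vertices of any clique must share a bag in every tree decomposition; so some bag has ≥ 3 vertices and tw(G) ≥ 2. Hence tw(G) = 2 exactly.

Treewidth 2.
One such decomposition:
Bags: B1 = {0, 2, 5}  B2 = {0, 2, 4}  B3 = {0, 5, 6}  B4 = {0, 1, 5}  B5 = {0, 2, 3}
Tree: B1–B2, B1–B3, B1–B4, B2–B5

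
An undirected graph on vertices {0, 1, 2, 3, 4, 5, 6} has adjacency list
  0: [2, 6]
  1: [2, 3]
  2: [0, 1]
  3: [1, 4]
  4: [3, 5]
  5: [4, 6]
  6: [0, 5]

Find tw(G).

2

A width-2 tree decomposition is:
Bags: B1 = {1, 2, 3}  B2 = {2, 3, 4}  B3 = {2, 4, 5}  B4 = {2, 5, 6}  B5 = {0, 2, 6}
Tree: B1–B2, B2–B3, B3–B4, B4–B5
Each bag holds 3 vertices, so the decomposition has width 2, which upper-bounds the treewidth. For the lower bound, G contains the cycle 2–1–3–4–5–6–0–2, so G is not a forest; only forests have treewidth ≤ 1, hence tw(G) ≥ 2. Therefore the treewidth is 2.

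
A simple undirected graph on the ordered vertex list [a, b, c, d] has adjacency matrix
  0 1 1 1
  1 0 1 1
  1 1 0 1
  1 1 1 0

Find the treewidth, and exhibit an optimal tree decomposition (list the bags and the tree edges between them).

Treewidth 3.
Bags: B1 = {a, b, c, d}
Tree: (single bag)

With just one bag of size 4, the width is 4 − 1 = 3, so tw(G) ≤ 3. For the lower bound, the 4 vertices {a, b, c, d} are pairwise adjacent, and any tree decomposition puts a clique entirely inside one bag — forcing width ≥ 3. The upper and lower bounds meet at 3, so that is the treewidth.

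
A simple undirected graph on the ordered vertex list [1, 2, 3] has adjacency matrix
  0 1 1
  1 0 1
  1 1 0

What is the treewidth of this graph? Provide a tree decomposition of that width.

With just one bag of size 3, the width is 3 − 1 = 2, so tw(G) ≤ 2. For the lower bound, the 3 vertices {1, 2, 3} are pairwise adjacent, and any tree decomposition puts a clique entirely inside one bag — forcing width ≥ 2. Hence tw(G) = 2 exactly.

Treewidth 2.
One optimal decomposition is:
Bags: B1 = {1, 2, 3}
Tree: (single bag)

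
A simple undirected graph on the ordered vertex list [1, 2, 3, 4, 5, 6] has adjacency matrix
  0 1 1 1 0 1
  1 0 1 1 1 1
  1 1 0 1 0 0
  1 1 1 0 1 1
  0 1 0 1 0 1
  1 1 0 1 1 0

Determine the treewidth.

3

A width-3 tree decomposition is:
Bags: B1 = {1, 2, 4, 6}  B2 = {2, 4, 5, 6}  B3 = {1, 2, 3, 4}
Tree: B1–B2, B1–B3
The largest bag has 4 vertices, giving width 3; this decomposition certifies tw(G) ≤ 3. For the lower bound, the 4 vertices {1, 2, 3, 4} are pairwise adjacent, and any tree decomposition puts a clique entirely inside one bag — forcing width ≥ 3. Hence tw(G) = 3 exactly.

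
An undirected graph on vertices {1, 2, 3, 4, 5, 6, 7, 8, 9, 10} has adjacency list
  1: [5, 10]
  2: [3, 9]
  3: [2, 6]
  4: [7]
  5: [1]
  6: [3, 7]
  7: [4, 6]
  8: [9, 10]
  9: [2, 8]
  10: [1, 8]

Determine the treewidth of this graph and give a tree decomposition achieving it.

Each bag holds 2 vertices, so the decomposition has width 1, which upper-bounds the treewidth. Any graph with an edge has treewidth ≥ 1, and G has the edge 5–1. Therefore the treewidth is 1.

Treewidth 1.
One such decomposition:
Bags: B1 = {1, 5}  B2 = {1, 10}  B3 = {8, 10}  B4 = {8, 9}  B5 = {2, 9}  B6 = {2, 3}  B7 = {3, 6}  B8 = {6, 7}  B9 = {4, 7}
Tree: B1–B2, B2–B3, B3–B4, B4–B5, B5–B6, B6–B7, B7–B8, B8–B9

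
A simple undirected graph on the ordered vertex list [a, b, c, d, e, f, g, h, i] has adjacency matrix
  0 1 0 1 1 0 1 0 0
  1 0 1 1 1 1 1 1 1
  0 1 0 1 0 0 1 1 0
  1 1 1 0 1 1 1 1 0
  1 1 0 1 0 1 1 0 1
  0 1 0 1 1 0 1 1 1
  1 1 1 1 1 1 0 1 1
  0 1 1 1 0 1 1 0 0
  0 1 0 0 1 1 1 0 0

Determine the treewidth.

A width-4 tree decomposition is:
Bags: B1 = {b, d, f, g, h}  B2 = {b, d, e, f, g}  B3 = {b, c, d, g, h}  B4 = {a, b, d, e, g}  B5 = {b, e, f, g, i}
Tree: B1–B2, B1–B3, B2–B4, B2–B5
Each bag holds 5 vertices, so the decomposition has width 4, which upper-bounds the treewidth. For the lower bound, the 5 vertices {a, b, d, e, g} are pairwise adjacent, and any tree decomposition puts a clique entirely inside one bag — forcing width ≥ 4. Combining the bounds, tw(G) = 4.

4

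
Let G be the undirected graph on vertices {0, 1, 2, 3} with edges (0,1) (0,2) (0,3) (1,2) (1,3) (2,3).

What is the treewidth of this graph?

A width-3 tree decomposition is:
Bags: B1 = {0, 1, 2, 3}
Tree: (single bag)
With just one bag of size 4, the width is 4 − 1 = 3, so tw(G) ≤ 3. Conversely, {0, 1, 2, 3} is a clique of size 4, and the vertices of any clique must share a bag in every tree decomposition; so some bag has ≥ 4 vertices and tw(G) ≥ 3. The upper and lower bounds meet at 3, so that is the treewidth.

3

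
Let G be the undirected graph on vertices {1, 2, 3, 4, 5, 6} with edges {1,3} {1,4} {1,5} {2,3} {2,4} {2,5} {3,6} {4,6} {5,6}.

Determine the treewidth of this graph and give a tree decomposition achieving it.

Treewidth 3.
Bags: B1 = {3, 4, 5, 6}  B2 = {1, 3, 4, 5}  B3 = {2, 3, 4, 5}
Tree: B1–B2, B2–B3

Every bag has size at most 4, so the width is 4 − 1 = 3 and tw(G) ≤ 3. For the lower bound: the 4 vertex sets {4,6}, {1,3}, {5}, {2} are disjoint, each induces a connected subgraph, and every pair is joined by at least one edge of G. Contracting each set to a single vertex therefore yields K_{4} as a minor, and since treewidth is minor-monotone, tw(G) ≥ tw(K_{4}) = 3. Hence tw(G) = 3 exactly.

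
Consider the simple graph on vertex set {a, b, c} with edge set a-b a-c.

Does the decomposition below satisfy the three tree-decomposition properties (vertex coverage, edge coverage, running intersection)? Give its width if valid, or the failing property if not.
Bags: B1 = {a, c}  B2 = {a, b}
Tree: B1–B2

Yes; width 1.

Every vertex of G appears in some bag (union = {a, b, c}); every edge is covered by a bag; and for each vertex v the set of bags containing v is connected in the bag tree. The decomposition is therefore valid. The largest bag has 2 vertices, so the width is 1.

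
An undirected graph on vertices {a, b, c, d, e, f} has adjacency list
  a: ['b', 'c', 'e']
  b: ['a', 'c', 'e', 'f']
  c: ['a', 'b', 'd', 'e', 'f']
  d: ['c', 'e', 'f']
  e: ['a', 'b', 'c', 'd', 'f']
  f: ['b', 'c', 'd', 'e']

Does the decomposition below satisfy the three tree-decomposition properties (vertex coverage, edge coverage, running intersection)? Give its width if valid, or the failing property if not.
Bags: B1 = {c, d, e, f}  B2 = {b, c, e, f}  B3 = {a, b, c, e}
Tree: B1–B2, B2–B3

Yes; width 3.

Checking the three conditions: (i) the bags cover all of {a, b, c, d, e, f}; (ii) for each edge, some bag contains both endpoints; (iii) the bags containing any fixed vertex form a subtree. All hold, so the decomposition is valid with width 4 − 1 = 3.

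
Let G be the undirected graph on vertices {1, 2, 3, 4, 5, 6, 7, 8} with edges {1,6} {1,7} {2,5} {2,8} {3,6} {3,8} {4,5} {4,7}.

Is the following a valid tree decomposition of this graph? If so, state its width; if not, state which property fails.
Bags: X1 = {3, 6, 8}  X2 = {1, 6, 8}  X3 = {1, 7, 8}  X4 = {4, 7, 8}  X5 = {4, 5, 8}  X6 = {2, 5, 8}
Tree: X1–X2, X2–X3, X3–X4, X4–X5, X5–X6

Checking the three conditions: (i) the bags cover all of {1, 2, 3, 4, 5, 6, 7, 8}; (ii) for each edge, some bag contains both endpoints; (iii) the bags containing any fixed vertex form a subtree. All hold, so the decomposition is valid with width 3 − 1 = 2.

Yes; width 2.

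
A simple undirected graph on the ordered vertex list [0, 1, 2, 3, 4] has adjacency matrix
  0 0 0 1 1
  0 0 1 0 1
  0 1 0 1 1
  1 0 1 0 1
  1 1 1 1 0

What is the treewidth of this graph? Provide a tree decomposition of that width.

Treewidth 2.
Bags: B1 = {2, 3, 4}  B2 = {1, 2, 4}  B3 = {0, 3, 4}
Tree: B1–B2, B1–B3

Each bag holds 3 vertices, so the decomposition has width 2, which upper-bounds the treewidth. For the lower bound, the 3 vertices {0, 3, 4} are pairwise adjacent, and any tree decomposition puts a clique entirely inside one bag — forcing width ≥ 2. The upper and lower bounds meet at 2, so that is the treewidth.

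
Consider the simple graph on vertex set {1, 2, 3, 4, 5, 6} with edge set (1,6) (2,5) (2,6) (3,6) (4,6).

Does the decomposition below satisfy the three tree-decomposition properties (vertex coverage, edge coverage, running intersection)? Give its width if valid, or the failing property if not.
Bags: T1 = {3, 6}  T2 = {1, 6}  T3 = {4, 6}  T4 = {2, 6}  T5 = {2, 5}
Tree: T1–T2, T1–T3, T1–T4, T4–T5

Every vertex of G appears in some bag (union = {1, 2, 3, 4, 5, 6}); every edge is covered by a bag; and for each vertex v the set of bags containing v is connected in the bag tree. The decomposition is therefore valid. The largest bag has 2 vertices, so the width is 1.

Yes; width 1.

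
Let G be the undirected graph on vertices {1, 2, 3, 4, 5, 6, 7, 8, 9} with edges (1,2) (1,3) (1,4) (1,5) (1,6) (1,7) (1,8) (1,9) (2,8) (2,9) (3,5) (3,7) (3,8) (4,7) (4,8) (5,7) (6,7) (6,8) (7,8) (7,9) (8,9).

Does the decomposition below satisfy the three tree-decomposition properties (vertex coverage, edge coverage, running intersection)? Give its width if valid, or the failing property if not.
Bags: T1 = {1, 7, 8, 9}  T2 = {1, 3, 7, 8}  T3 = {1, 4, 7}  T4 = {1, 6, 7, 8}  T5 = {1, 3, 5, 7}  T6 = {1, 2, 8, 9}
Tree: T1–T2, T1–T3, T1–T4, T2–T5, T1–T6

No — edge (8,4) lies in no bag.

A tree decomposition must satisfy three properties: every vertex lies in some bag; for every edge, both endpoints lie together in some bag; and for every vertex, the bags containing it form a connected subtree. Here edge (8,4) lies in no bag, so the decomposition is invalid.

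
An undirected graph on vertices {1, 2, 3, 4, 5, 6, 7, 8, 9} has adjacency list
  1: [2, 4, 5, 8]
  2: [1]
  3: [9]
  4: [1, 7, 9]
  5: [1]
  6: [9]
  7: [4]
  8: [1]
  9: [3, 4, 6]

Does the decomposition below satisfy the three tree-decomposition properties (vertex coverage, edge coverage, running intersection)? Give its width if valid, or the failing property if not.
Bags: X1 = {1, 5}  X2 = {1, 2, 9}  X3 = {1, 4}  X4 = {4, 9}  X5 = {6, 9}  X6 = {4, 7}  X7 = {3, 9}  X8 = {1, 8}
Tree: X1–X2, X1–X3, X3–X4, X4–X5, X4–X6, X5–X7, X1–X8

No — bags containing vertex 9 are not connected in the tree.

A tree decomposition must satisfy three properties: every vertex lies in some bag; for every edge, both endpoints lie together in some bag; and for every vertex, the bags containing it form a connected subtree. Here bags containing vertex 9 are not connected in the tree, so the decomposition is invalid.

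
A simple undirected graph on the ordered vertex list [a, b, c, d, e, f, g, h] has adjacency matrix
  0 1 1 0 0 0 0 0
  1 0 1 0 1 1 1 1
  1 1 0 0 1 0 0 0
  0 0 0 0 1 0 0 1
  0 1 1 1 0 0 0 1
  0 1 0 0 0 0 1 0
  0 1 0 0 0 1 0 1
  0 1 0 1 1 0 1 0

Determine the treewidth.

A width-2 tree decomposition is:
Bags: B1 = {b, e, h}  B2 = {d, e, h}  B3 = {b, g, h}  B4 = {b, c, e}  B5 = {a, b, c}  B6 = {b, f, g}
Tree: B1–B2, B1–B3, B1–B4, B4–B5, B3–B6
Every bag has size at most 3, so the width is 3 − 1 = 2 and tw(G) ≤ 2. Conversely, {d, e, h} is a clique of size 3, and the vertices of any clique must share a bag in every tree decomposition; so some bag has ≥ 3 vertices and tw(G) ≥ 2. Combining the bounds, tw(G) = 2.

2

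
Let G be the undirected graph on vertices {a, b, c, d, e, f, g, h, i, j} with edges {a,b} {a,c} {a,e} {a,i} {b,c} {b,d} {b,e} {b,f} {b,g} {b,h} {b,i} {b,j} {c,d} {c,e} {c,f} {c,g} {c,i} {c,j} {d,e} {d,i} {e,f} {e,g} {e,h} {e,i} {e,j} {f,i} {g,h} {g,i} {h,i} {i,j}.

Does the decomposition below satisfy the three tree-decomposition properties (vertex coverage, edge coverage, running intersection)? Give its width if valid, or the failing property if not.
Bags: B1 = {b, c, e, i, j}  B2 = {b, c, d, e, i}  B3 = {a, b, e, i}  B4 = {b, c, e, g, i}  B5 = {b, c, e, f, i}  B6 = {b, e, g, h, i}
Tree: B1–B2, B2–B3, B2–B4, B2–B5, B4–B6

A tree decomposition must satisfy three properties: every vertex lies in some bag; for every edge, both endpoints lie together in some bag; and for every vertex, the bags containing it form a connected subtree. Here edge (c,a) lies in no bag, so the decomposition is invalid.

No — edge (c,a) lies in no bag.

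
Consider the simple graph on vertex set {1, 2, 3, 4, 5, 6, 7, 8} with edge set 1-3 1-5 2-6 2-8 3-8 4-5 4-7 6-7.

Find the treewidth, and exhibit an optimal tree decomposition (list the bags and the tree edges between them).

Every bag has size at most 3, so the width is 3 − 1 = 2 and tw(G) ≤ 2. Since 2–8–3–1–5–4–7–6–2 is a cycle in G, G is not acyclic. Forests are exactly the graphs of treewidth ≤ 1, so tw(G) ≥ 2. Therefore the treewidth is 2.

Treewidth 2.
Bags: B1 = {2, 3, 8}  B2 = {1, 2, 3}  B3 = {1, 2, 5}  B4 = {2, 4, 5}  B5 = {2, 4, 7}  B6 = {2, 6, 7}
Tree: B1–B2, B2–B3, B3–B4, B4–B5, B5–B6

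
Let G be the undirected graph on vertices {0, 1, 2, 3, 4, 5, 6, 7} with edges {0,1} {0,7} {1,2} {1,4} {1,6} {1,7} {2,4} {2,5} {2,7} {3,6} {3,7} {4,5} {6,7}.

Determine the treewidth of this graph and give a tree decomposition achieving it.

Every bag has size at most 3, so the width is 3 − 1 = 2 and tw(G) ≤ 2. Conversely, {1, 2, 4} is a clique of size 3, and the vertices of any clique must share a bag in every tree decomposition; so some bag has ≥ 3 vertices and tw(G) ≥ 2. Combining the bounds, tw(G) = 2.

Treewidth 2.
One optimal decomposition is:
Bags: B1 = {1, 2, 7}  B2 = {1, 2, 4}  B3 = {1, 6, 7}  B4 = {2, 4, 5}  B5 = {3, 6, 7}  B6 = {0, 1, 7}
Tree: B1–B2, B1–B3, B2–B4, B3–B5, B3–B6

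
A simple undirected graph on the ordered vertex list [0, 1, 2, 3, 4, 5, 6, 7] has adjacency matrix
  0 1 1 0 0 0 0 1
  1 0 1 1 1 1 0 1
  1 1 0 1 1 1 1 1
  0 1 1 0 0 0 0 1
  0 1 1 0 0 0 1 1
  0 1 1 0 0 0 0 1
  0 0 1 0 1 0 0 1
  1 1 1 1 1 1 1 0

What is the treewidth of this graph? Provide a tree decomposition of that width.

Treewidth 3.
Bags: B1 = {1, 2, 4, 7}  B2 = {1, 2, 5, 7}  B3 = {2, 4, 6, 7}  B4 = {1, 2, 3, 7}  B5 = {0, 1, 2, 7}
Tree: B1–B2, B1–B3, B2–B4, B2–B5

Every bag has size at most 4, so the width is 4 − 1 = 3 and tw(G) ≤ 3. On the other hand G contains the 4-clique {0, 1, 2, 7}. A clique must lie in a single bag of any decomposition, so no decomposition can have width below 3. Hence tw(G) = 3 exactly.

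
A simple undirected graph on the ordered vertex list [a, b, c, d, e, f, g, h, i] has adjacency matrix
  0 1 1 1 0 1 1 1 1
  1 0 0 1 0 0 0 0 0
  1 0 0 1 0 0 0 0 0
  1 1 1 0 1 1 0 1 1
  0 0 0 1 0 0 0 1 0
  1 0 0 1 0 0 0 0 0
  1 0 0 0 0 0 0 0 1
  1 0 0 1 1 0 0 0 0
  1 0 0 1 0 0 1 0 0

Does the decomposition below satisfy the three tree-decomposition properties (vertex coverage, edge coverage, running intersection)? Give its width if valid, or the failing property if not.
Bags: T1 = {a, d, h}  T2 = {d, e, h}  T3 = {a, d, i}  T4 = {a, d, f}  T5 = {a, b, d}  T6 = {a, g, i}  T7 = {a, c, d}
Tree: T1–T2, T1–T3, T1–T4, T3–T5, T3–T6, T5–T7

Vertex coverage: the bags together contain {a, b, c, d, e, f, g, h, i}, the full vertex set. Edge coverage: each edge of G has both endpoints in at least one bag. Running intersection: for every vertex, the bags containing it form a connected subtree. All three properties hold, so this is a valid tree decomposition of width max|bag| − 1 = 2, and hence tw(G) ≤ 2.

Yes; width 2.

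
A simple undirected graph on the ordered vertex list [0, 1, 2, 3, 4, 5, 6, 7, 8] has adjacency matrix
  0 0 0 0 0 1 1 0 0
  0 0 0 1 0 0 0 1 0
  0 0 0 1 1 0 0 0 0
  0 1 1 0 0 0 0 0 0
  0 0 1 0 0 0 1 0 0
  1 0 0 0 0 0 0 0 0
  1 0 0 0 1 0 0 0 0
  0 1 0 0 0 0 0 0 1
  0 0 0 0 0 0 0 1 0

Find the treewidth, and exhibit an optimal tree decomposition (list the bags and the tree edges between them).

Every bag has size at most 2, so the width is 2 − 1 = 1 and tw(G) ≤ 1. Any graph with an edge has treewidth ≥ 1, and G has the edge 5–0. Hence tw(G) = 1 exactly.

Treewidth 1.
One such decomposition:
Bags: B1 = {0, 5}  B2 = {0, 6}  B3 = {4, 6}  B4 = {2, 4}  B5 = {2, 3}  B6 = {1, 3}  B7 = {1, 7}  B8 = {7, 8}
Tree: B1–B2, B2–B3, B3–B4, B4–B5, B5–B6, B6–B7, B7–B8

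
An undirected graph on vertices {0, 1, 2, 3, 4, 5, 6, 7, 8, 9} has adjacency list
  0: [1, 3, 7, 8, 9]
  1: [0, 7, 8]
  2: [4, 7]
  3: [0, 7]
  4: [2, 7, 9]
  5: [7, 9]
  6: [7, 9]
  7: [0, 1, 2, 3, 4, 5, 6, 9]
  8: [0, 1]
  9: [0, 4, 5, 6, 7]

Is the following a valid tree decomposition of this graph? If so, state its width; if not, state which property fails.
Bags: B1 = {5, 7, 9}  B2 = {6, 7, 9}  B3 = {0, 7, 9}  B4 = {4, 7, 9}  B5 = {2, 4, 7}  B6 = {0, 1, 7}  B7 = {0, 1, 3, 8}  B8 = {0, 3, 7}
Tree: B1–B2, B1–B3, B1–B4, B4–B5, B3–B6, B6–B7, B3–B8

No — bags containing vertex 3 are not connected in the tree.

A tree decomposition must satisfy three properties: every vertex lies in some bag; for every edge, both endpoints lie together in some bag; and for every vertex, the bags containing it form a connected subtree. Here bags containing vertex 3 are not connected in the tree, so the decomposition is invalid.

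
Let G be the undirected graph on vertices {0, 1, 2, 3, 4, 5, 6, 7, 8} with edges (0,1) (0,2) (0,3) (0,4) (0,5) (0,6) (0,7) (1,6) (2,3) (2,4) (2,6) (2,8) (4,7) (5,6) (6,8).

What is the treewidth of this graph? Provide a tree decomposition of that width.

The largest bag has 3 vertices, giving width 2; this decomposition certifies tw(G) ≤ 2. On the other hand G contains the 3-clique {0, 1, 6}. A clique must lie in a single bag of any decomposition, so no decomposition can have width below 2. Combining the bounds, tw(G) = 2.

Treewidth 2.
One optimal decomposition is:
Bags: B1 = {0, 2, 6}  B2 = {0, 2, 4}  B3 = {0, 5, 6}  B4 = {0, 4, 7}  B5 = {0, 1, 6}  B6 = {2, 6, 8}  B7 = {0, 2, 3}
Tree: B1–B2, B1–B3, B2–B4, B1–B5, B1–B6, B2–B7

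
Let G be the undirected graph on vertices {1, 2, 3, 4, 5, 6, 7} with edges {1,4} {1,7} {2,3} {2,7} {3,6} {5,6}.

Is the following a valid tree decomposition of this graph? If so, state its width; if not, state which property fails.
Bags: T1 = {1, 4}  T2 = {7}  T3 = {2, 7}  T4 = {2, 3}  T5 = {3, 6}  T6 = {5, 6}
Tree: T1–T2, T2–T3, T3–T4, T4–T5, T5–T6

A tree decomposition must satisfy three properties: every vertex lies in some bag; for every edge, both endpoints lie together in some bag; and for every vertex, the bags containing it form a connected subtree. Here edge (1,7) lies in no bag, so the decomposition is invalid.

No — edge (1,7) lies in no bag.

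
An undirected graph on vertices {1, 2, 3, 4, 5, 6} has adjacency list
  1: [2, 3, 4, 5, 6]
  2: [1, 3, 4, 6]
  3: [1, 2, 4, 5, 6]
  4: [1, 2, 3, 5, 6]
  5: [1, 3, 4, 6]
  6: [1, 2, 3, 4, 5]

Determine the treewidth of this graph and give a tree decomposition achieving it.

Each bag holds 5 vertices, so the decomposition has width 4, which upper-bounds the treewidth. For the lower bound, the 5 vertices {1, 2, 3, 4, 6} are pairwise adjacent, and any tree decomposition puts a clique entirely inside one bag — forcing width ≥ 4. Hence tw(G) = 4 exactly.

Treewidth 4.
Bags: B1 = {1, 2, 3, 4, 6}  B2 = {1, 3, 4, 5, 6}
Tree: B1–B2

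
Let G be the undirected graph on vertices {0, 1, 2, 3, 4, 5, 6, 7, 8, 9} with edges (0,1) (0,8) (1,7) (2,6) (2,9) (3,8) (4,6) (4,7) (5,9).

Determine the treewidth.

1

A width-1 tree decomposition is:
Bags: B1 = {3, 8}  B2 = {0, 8}  B3 = {0, 1}  B4 = {1, 7}  B5 = {4, 7}  B6 = {4, 6}  B7 = {2, 6}  B8 = {2, 9}  B9 = {5, 9}
Tree: B1–B2, B2–B3, B3–B4, B4–B5, B5–B6, B6–B7, B7–B8, B8–B9
Every bag has size at most 2, so the width is 2 − 1 = 1 and tw(G) ≤ 1. G has an edge, so its treewidth is at least 1. Combining the bounds, tw(G) = 1.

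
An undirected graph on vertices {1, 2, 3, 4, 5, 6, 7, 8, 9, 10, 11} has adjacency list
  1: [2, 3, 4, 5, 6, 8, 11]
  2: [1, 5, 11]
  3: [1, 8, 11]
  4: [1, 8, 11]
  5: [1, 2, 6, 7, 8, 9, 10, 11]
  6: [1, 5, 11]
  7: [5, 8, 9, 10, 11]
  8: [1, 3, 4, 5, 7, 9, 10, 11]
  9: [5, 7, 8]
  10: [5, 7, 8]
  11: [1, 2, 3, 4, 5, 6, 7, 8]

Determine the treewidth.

3

A width-3 tree decomposition is:
Bags: B1 = {1, 5, 8, 11}  B2 = {1, 3, 8, 11}  B3 = {5, 7, 8, 11}  B4 = {1, 4, 8, 11}  B5 = {1, 5, 6, 11}  B6 = {1, 2, 5, 11}  B7 = {5, 7, 8, 9}  B8 = {5, 7, 8, 10}
Tree: B1–B2, B1–B3, B1–B4, B1–B5, B5–B6, B3–B7, B3–B8
Each bag holds 4 vertices, so the decomposition has width 3, which upper-bounds the treewidth. Conversely, {1, 3, 8, 11} is a clique of size 4, and the vertices of any clique must share a bag in every tree decomposition; so some bag has ≥ 4 vertices and tw(G) ≥ 3. Therefore the treewidth is 3.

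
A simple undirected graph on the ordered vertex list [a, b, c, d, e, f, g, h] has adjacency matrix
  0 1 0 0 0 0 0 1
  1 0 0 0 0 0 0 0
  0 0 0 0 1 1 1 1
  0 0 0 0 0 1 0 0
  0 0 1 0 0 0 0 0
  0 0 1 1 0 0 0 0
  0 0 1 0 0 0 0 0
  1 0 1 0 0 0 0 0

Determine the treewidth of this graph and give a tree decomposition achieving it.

Each bag holds 2 vertices, so the decomposition has width 1, which upper-bounds the treewidth. Any graph with an edge has treewidth ≥ 1, and G has the edge h–c. Combining the bounds, tw(G) = 1.

Treewidth 1.
One such decomposition:
Bags: B1 = {c, h}  B2 = {a, h}  B3 = {c, e}  B4 = {c, f}  B5 = {d, f}  B6 = {a, b}  B7 = {c, g}
Tree: B1–B2, B1–B3, B3–B4, B4–B5, B2–B6, B3–B7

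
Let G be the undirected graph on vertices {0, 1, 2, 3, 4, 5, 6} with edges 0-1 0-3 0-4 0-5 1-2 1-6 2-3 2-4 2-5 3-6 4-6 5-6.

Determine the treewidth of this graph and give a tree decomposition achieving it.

The largest bag has 4 vertices, giving width 3; this decomposition certifies tw(G) ≤ 3. For the lower bound: the 4 vertex sets {2,4}, {0,1}, {6}, {5} are disjoint, each induces a connected subgraph, and every pair is joined by at least one edge of G. Contracting each set to a single vertex therefore yields K_{4} as a minor, and since treewidth is minor-monotone, tw(G) ≥ tw(K_{4}) = 3. The upper and lower bounds meet at 3, so that is the treewidth.

Treewidth 3.
One optimal decomposition is:
Bags: B1 = {0, 2, 4, 6}  B2 = {0, 1, 2, 6}  B3 = {0, 2, 5, 6}  B4 = {0, 2, 3, 6}
Tree: B1–B2, B2–B3, B3–B4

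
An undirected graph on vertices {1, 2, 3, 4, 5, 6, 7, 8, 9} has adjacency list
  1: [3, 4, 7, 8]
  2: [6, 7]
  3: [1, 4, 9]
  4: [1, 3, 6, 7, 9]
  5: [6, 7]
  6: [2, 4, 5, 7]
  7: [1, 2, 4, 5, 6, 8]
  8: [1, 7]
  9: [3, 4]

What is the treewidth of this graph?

2

A width-2 tree decomposition is:
Bags: B1 = {1, 4, 7}  B2 = {1, 3, 4}  B3 = {3, 4, 9}  B4 = {4, 6, 7}  B5 = {2, 6, 7}  B6 = {1, 7, 8}  B7 = {5, 6, 7}
Tree: B1–B2, B2–B3, B1–B4, B4–B5, B1–B6, B4–B7
The largest bag has 3 vertices, giving width 2; this decomposition certifies tw(G) ≤ 2. Conversely, {3, 4, 9} is a clique of size 3, and the vertices of any clique must share a bag in every tree decomposition; so some bag has ≥ 3 vertices and tw(G) ≥ 2. The upper and lower bounds meet at 2, so that is the treewidth.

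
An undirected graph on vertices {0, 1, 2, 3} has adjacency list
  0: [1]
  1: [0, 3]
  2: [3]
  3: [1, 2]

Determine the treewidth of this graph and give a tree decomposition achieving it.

Treewidth 1.
Bags: B1 = {2, 3}  B2 = {1, 3}  B3 = {0, 1}
Tree: B1–B2, B2–B3

Every bag has size at most 2, so the width is 2 − 1 = 1 and tw(G) ≤ 1. Since G has at least one edge (e.g. 2–3), it is not an edgeless graph, so tw(G) ≥ 1. Therefore the treewidth is 1.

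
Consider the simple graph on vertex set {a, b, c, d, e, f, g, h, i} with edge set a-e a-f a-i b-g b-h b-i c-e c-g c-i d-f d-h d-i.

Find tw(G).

3

A width-3 tree decomposition is:
Bags: B1 = {a, c, e, g}  B2 = {a, c, g, i}  B3 = {a, b, g, i}  B4 = {a, b, f, i}  B5 = {b, d, f, i}  B6 = {b, d, f, h}
Tree: B1–B2, B2–B3, B3–B4, B4–B5, B5–B6
Each bag holds 4 vertices, so the decomposition has width 3, which upper-bounds the treewidth. For the lower bound: the 4 vertex sets {c,e,g}, {a}, {i}, {b,d,f,h} are disjoint, each induces a connected subgraph, and every pair is joined by at least one edge of G. Contracting each set to a single vertex therefore yields K_{4} as a minor, and since treewidth is minor-monotone, tw(G) ≥ tw(K_{4}) = 3. Combining the bounds, tw(G) = 3.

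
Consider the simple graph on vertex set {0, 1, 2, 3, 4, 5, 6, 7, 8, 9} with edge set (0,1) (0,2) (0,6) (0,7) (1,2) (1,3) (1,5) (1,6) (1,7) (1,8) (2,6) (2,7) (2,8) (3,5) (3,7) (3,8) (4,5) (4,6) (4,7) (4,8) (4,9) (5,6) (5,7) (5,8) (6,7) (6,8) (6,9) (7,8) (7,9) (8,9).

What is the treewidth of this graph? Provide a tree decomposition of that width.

Treewidth 4.
One optimal decomposition is:
Bags: B1 = {1, 5, 6, 7, 8}  B2 = {1, 2, 6, 7, 8}  B3 = {0, 1, 2, 6, 7}  B4 = {4, 5, 6, 7, 8}  B5 = {4, 6, 7, 8, 9}  B6 = {1, 3, 5, 7, 8}
Tree: B1–B2, B2–B3, B1–B4, B4–B5, B1–B6

The largest bag has 5 vertices, giving width 4; this decomposition certifies tw(G) ≤ 4. For the lower bound, the 5 vertices {1, 3, 5, 7, 8} are pairwise adjacent, and any tree decomposition puts a clique entirely inside one bag — forcing width ≥ 4. Combining the bounds, tw(G) = 4.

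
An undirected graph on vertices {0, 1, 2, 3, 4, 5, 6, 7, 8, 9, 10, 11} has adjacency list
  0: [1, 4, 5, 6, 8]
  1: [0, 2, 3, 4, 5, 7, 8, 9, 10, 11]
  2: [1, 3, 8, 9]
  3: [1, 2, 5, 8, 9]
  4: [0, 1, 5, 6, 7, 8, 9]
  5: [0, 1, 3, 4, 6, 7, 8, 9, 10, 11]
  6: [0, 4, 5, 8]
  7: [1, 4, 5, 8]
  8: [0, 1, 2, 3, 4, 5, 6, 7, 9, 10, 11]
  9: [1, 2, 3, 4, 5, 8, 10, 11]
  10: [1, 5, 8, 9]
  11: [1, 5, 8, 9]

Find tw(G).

A width-4 tree decomposition is:
Bags: B1 = {1, 2, 3, 8, 9}  B2 = {1, 3, 5, 8, 9}  B3 = {1, 5, 8, 9, 10}  B4 = {1, 5, 8, 9, 11}  B5 = {1, 4, 5, 8, 9}  B6 = {0, 1, 4, 5, 8}  B7 = {1, 4, 5, 7, 8}  B8 = {0, 4, 5, 6, 8}
Tree: B1–B2, B2–B3, B2–B4, B2–B5, B5–B6, B6–B7, B6–B8
Each bag holds 5 vertices, so the decomposition has width 4, which upper-bounds the treewidth. For the lower bound, the 5 vertices {1, 2, 3, 8, 9} are pairwise adjacent, and any tree decomposition puts a clique entirely inside one bag — forcing width ≥ 4. Combining the bounds, tw(G) = 4.

4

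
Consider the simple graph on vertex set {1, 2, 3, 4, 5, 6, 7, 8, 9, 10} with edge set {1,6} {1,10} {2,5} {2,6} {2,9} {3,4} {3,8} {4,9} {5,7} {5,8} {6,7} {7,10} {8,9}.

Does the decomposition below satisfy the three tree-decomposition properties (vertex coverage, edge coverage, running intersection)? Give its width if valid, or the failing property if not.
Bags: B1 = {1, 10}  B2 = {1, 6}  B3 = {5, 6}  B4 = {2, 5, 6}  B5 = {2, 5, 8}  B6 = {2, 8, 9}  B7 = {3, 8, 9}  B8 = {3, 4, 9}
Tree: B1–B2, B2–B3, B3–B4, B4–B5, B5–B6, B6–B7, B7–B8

No — vertex 7 appears in no bag.

A tree decomposition must satisfy three properties: every vertex lies in some bag; for every edge, both endpoints lie together in some bag; and for every vertex, the bags containing it form a connected subtree. Here vertex 7 appears in no bag, so the decomposition is invalid.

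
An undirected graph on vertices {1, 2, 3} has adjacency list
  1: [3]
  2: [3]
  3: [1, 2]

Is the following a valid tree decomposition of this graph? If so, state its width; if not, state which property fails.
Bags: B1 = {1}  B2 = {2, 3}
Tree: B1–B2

A tree decomposition must satisfy three properties: every vertex lies in some bag; for every edge, both endpoints lie together in some bag; and for every vertex, the bags containing it form a connected subtree. Here edge (3,1) lies in no bag, so the decomposition is invalid.

No — edge (3,1) lies in no bag.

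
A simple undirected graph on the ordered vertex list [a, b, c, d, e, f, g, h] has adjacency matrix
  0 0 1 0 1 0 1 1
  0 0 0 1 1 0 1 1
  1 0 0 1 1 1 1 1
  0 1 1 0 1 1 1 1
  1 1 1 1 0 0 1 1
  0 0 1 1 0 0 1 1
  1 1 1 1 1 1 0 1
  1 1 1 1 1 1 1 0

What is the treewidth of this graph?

A width-4 tree decomposition is:
Bags: B1 = {c, d, f, g, h}  B2 = {c, d, e, g, h}  B3 = {b, d, e, g, h}  B4 = {a, c, e, g, h}
Tree: B1–B2, B2–B3, B2–B4
The largest bag has 5 vertices, giving width 4; this decomposition certifies tw(G) ≤ 4. Conversely, {c, d, e, g, h} is a clique of size 5, and the vertices of any clique must share a bag in every tree decomposition; so some bag has ≥ 5 vertices and tw(G) ≥ 4. Therefore the treewidth is 4.

4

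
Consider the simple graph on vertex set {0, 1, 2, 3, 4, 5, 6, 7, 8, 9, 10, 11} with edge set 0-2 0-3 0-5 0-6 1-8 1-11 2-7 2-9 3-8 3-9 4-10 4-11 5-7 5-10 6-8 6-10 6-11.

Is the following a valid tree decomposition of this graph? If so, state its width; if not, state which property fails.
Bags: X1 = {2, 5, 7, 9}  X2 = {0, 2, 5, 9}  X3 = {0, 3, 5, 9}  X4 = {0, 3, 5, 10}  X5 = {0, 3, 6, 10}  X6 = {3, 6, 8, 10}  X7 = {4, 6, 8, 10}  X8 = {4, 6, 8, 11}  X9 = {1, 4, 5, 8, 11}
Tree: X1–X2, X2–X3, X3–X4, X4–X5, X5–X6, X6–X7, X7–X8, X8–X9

No — bags containing vertex 5 are not connected in the tree.

A tree decomposition must satisfy three properties: every vertex lies in some bag; for every edge, both endpoints lie together in some bag; and for every vertex, the bags containing it form a connected subtree. Here bags containing vertex 5 are not connected in the tree, so the decomposition is invalid.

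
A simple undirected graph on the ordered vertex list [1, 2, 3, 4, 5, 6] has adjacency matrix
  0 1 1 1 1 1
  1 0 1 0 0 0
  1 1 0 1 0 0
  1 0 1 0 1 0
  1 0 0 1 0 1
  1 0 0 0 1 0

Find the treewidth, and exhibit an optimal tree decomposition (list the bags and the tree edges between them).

Treewidth 2.
One such decomposition:
Bags: B1 = {1, 5, 6}  B2 = {1, 4, 5}  B3 = {1, 3, 4}  B4 = {1, 2, 3}
Tree: B1–B2, B2–B3, B3–B4

The largest bag has 3 vertices, giving width 2; this decomposition certifies tw(G) ≤ 2. Conversely, {1, 2, 3} is a clique of size 3, and the vertices of any clique must share a bag in every tree decomposition; so some bag has ≥ 3 vertices and tw(G) ≥ 2. Combining the bounds, tw(G) = 2.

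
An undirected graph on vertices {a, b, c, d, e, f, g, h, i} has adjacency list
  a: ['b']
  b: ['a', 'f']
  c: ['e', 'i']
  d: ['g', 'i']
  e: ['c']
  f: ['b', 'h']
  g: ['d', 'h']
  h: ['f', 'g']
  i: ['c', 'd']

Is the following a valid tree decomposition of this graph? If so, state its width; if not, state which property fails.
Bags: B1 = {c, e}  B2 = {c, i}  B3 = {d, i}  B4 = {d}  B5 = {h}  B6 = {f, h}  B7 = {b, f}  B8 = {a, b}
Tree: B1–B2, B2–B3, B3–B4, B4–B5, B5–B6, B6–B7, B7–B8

No — vertex g appears in no bag.

A tree decomposition must satisfy three properties: every vertex lies in some bag; for every edge, both endpoints lie together in some bag; and for every vertex, the bags containing it form a connected subtree. Here vertex g appears in no bag, so the decomposition is invalid.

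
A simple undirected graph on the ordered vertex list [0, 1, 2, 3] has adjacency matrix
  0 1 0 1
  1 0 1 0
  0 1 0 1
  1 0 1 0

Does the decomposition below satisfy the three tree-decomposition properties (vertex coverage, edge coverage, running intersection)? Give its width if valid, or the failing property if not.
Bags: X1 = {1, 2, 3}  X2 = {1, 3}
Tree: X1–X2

A tree decomposition must satisfy three properties: every vertex lies in some bag; for every edge, both endpoints lie together in some bag; and for every vertex, the bags containing it form a connected subtree. Here vertex 0 appears in no bag, so the decomposition is invalid.

No — vertex 0 appears in no bag.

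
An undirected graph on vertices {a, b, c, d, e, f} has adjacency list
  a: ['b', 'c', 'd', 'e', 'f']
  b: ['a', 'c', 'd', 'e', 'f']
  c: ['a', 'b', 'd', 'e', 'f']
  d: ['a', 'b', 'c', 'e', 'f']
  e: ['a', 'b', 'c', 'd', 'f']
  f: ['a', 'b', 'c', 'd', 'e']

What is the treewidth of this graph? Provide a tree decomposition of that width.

Treewidth 5.
One optimal decomposition is:
Bags: B1 = {a, b, c, d, e, f}
Tree: (single bag)

With just one bag of size 6, the width is 6 − 1 = 5, so tw(G) ≤ 5. For the lower bound, the 6 vertices {a, b, c, d, e, f} are pairwise adjacent, and any tree decomposition puts a clique entirely inside one bag — forcing width ≥ 5. Combining the bounds, tw(G) = 5.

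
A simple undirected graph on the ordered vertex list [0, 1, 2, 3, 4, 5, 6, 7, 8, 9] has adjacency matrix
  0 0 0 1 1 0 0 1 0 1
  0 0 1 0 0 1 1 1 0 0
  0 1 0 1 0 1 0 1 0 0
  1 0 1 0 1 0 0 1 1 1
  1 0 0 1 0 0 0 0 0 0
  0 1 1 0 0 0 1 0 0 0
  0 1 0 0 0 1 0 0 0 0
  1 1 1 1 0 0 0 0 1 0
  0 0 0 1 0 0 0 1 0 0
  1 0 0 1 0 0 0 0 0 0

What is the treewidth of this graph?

2

A width-2 tree decomposition is:
Bags: B1 = {0, 3, 7}  B2 = {0, 3, 9}  B3 = {2, 3, 7}  B4 = {1, 2, 7}  B5 = {0, 3, 4}  B6 = {1, 2, 5}  B7 = {1, 5, 6}  B8 = {3, 7, 8}
Tree: B1–B2, B1–B3, B3–B4, B1–B5, B4–B6, B6–B7, B3–B8
The largest bag has 3 vertices, giving width 2; this decomposition certifies tw(G) ≤ 2. Conversely, {1, 2, 5} is a clique of size 3, and the vertices of any clique must share a bag in every tree decomposition; so some bag has ≥ 3 vertices and tw(G) ≥ 2. Therefore the treewidth is 2.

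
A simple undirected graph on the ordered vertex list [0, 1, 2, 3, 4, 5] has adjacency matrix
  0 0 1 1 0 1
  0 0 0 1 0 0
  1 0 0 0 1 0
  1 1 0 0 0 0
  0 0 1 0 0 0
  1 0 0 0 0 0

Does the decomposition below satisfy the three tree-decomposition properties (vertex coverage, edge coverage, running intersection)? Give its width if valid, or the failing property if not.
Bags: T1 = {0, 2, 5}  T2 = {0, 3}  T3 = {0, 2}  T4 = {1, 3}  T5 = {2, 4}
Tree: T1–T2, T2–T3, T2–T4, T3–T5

A tree decomposition must satisfy three properties: every vertex lies in some bag; for every edge, both endpoints lie together in some bag; and for every vertex, the bags containing it form a connected subtree. Here bags containing vertex 2 are not connected in the tree, so the decomposition is invalid.

No — bags containing vertex 2 are not connected in the tree.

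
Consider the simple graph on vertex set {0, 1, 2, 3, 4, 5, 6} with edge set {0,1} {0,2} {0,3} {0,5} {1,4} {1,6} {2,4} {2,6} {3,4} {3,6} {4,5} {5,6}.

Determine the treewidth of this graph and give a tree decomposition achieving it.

The largest bag has 4 vertices, giving width 3; this decomposition certifies tw(G) ≤ 3. For the lower bound: the 4 vertex sets {1,4}, {2,6}, {0}, {3} are disjoint, each induces a connected subgraph, and every pair is joined by at least one edge of G. Contracting each set to a single vertex therefore yields K_{4} as a minor, and since treewidth is minor-monotone, tw(G) ≥ tw(K_{4}) = 3. Therefore the treewidth is 3.

Treewidth 3.
One such decomposition:
Bags: B1 = {0, 1, 4, 6}  B2 = {0, 2, 4, 6}  B3 = {0, 3, 4, 6}  B4 = {0, 4, 5, 6}
Tree: B1–B2, B2–B3, B3–B4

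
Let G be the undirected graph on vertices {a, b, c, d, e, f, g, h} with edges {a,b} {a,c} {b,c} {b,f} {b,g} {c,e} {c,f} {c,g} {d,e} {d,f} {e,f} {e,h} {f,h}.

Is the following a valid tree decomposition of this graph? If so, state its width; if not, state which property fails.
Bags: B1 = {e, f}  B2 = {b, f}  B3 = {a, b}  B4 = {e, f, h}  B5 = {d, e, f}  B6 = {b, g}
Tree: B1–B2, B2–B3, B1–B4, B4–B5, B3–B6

No — vertex c appears in no bag.

A tree decomposition must satisfy three properties: every vertex lies in some bag; for every edge, both endpoints lie together in some bag; and for every vertex, the bags containing it form a connected subtree. Here vertex c appears in no bag, so the decomposition is invalid.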